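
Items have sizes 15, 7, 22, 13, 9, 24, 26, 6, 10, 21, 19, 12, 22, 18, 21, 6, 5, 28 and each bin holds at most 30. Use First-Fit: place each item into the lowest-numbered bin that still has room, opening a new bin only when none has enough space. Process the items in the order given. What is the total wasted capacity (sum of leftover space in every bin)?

46

Put 15 in bin 1; 15 remain.
Put 7 in bin 1; 8 remain.
Put 22 in bin 2; 8 remain.
Put 13 in bin 3; 17 remain.
Put 9 in bin 3; 8 remain.
Put 24 in bin 4; 6 remain.
Put 26 in bin 5; 4 remain.
Put 6 in bin 1; 2 remain.
Put 10 in bin 6; 20 remain.
Put 21 in bin 7; 9 remain.
Put 19 in bin 6; 1 remain.
Put 12 in bin 8; 18 remain.
Put 22 in bin 9; 8 remain.
Put 18 in bin 8; 0 remain.
Put 21 in bin 10; 9 remain.
Put 6 in bin 2; 2 remain.
Put 5 in bin 3; 3 remain.
Put 28 in bin 11; 2 remain.
11 bins × 30 = 330; used 284; unused 46.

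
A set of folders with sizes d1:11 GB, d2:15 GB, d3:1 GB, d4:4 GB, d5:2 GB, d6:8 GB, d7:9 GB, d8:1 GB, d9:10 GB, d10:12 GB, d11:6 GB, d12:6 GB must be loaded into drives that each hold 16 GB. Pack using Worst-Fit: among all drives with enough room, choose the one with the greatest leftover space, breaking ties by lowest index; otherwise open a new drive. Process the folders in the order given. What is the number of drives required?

d1 (11 GB) → drive 1 (remaining 5 GB)
d2 (15 GB) → drive 2 (remaining 1 GB)
d3 (1 GB) → drive 1 (remaining 4 GB)
d4 (4 GB) → drive 1 (remaining 0 GB)
d5 (2 GB) → drive 3 (remaining 14 GB)
d6 (8 GB) → drive 3 (remaining 6 GB)
d7 (9 GB) → drive 4 (remaining 7 GB)
d8 (1 GB) → drive 4 (remaining 6 GB)
d9 (10 GB) → drive 5 (remaining 6 GB)
d10 (12 GB) → drive 6 (remaining 4 GB)
d11 (6 GB) → drive 3 (remaining 0 GB)
d12 (6 GB) → drive 4 (remaining 0 GB)
Final drives: [11,1,4] [15] [2,8,6] [9,1,6] [10] [12].

6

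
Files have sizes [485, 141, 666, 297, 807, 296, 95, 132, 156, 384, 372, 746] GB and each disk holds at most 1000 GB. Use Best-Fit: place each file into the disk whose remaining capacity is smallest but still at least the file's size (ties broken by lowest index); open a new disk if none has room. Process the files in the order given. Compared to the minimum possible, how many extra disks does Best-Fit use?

1

Best-Fit: [485,141,296] [666,297] [807,95] [132,156,384] [372] [746] → 6 disks.
Total size 4577 GB; any packing needs at least ⌈4577/1000⌉ = 5 disks.
An optimal packing achieves that bound: [807,156] [746,141,95] [666,297] [485,384] [372,296,132] → 5 disks.
Excess: 6 − 5 = 1.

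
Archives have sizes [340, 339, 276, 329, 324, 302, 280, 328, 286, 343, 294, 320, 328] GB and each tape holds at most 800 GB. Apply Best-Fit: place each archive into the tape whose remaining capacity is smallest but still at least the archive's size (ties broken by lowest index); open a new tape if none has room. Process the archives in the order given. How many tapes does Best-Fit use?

7

340 GB → tape 1 (remaining 460 GB)
339 GB → tape 1 (remaining 121 GB)
276 GB → tape 2 (remaining 524 GB)
329 GB → tape 2 (remaining 195 GB)
324 GB → tape 3 (remaining 476 GB)
302 GB → tape 3 (remaining 174 GB)
280 GB → tape 4 (remaining 520 GB)
328 GB → tape 4 (remaining 192 GB)
286 GB → tape 5 (remaining 514 GB)
343 GB → tape 5 (remaining 171 GB)
294 GB → tape 6 (remaining 506 GB)
320 GB → tape 6 (remaining 186 GB)
328 GB → tape 7 (remaining 472 GB)
Final tapes: [340,339] [276,329] [324,302] [280,328] [286,343] [294,320] [328].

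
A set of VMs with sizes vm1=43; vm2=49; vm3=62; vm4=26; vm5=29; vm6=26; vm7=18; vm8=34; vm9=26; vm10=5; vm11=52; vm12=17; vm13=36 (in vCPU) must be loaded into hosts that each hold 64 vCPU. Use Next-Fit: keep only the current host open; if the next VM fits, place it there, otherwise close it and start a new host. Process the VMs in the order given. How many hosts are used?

8

host 1: place vm1 (43 vCPU), 21 vCPU left
host 2: place vm2 (49 vCPU), 15 vCPU left
host 3: place vm3 (62 vCPU), 2 vCPU left
host 4: place vm4 (26 vCPU), 38 vCPU left
host 4: place vm5 (29 vCPU), 9 vCPU left
host 5: place vm6 (26 vCPU), 38 vCPU left
host 5: place vm7 (18 vCPU), 20 vCPU left
host 6: place vm8 (34 vCPU), 30 vCPU left
host 6: place vm9 (26 vCPU), 4 vCPU left
host 7: place vm10 (5 vCPU), 59 vCPU left
host 7: place vm11 (52 vCPU), 7 vCPU left
host 8: place vm12 (17 vCPU), 47 vCPU left
host 8: place vm13 (36 vCPU), 11 vCPU left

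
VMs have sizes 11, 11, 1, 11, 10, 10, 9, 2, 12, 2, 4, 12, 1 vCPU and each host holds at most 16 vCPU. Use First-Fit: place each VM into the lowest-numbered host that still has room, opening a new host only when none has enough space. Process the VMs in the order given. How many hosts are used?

11 vCPU → host 1 (remaining 5 vCPU)
11 vCPU → host 2 (remaining 5 vCPU)
1 vCPU → host 1 (remaining 4 vCPU)
11 vCPU → host 3 (remaining 5 vCPU)
10 vCPU → host 4 (remaining 6 vCPU)
10 vCPU → host 5 (remaining 6 vCPU)
9 vCPU → host 6 (remaining 7 vCPU)
2 vCPU → host 1 (remaining 2 vCPU)
12 vCPU → host 7 (remaining 4 vCPU)
2 vCPU → host 1 (remaining 0 vCPU)
4 vCPU → host 2 (remaining 1 vCPU)
12 vCPU → host 8 (remaining 4 vCPU)
1 vCPU → host 2 (remaining 0 vCPU)
Final hosts: [11,1,2,2] [11,4,1] [11] [10] [10] [9] [12] [12].

8 hosts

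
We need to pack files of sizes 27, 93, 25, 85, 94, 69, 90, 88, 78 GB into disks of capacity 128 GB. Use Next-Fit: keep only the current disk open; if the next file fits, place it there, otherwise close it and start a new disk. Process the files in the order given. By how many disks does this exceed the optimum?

Next-Fit: [27,93] [25,85] [94] [69] [90] [88] [78] → 7 disks.
7 files exceed 64 GB (half the capacity), and no two of those can share a disk, so at least 7 disks are needed.
So 7 is already optimal.

0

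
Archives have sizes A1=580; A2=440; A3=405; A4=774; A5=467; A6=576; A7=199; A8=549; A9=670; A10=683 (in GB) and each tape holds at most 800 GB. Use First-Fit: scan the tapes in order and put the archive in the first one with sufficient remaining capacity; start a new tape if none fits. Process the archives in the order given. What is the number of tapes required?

Put A1 (580 GB) in tape 1; 220 GB remain.
Put A2 (440 GB) in tape 2; 360 GB remain.
Put A3 (405 GB) in tape 3; 395 GB remain.
Put A4 (774 GB) in tape 4; 26 GB remain.
Put A5 (467 GB) in tape 5; 333 GB remain.
Put A6 (576 GB) in tape 6; 224 GB remain.
Put A7 (199 GB) in tape 1; 21 GB remain.
Put A8 (549 GB) in tape 7; 251 GB remain.
Put A9 (670 GB) in tape 8; 130 GB remain.
Put A10 (683 GB) in tape 9; 117 GB remain.

9 tapes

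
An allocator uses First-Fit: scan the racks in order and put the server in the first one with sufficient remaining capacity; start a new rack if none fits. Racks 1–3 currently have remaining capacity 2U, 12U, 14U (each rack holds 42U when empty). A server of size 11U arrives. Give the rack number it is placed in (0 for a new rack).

2

Racks with room: rack 2 (12U), rack 3 (14U).
The first with room is rack 2.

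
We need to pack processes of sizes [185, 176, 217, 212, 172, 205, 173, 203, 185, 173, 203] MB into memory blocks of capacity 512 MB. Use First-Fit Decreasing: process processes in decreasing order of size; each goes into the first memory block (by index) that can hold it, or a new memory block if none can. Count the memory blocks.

6 memory blocks

Sorted descending: 217, 212, 205, 203, 203, 185, 185, 176, 173, 173, 172.
Put 217 MB in memory block 1; 295 MB remain.
Put 212 MB in memory block 1; 83 MB remain.
Put 205 MB in memory block 2; 307 MB remain.
Put 203 MB in memory block 2; 104 MB remain.
Put 203 MB in memory block 3; 309 MB remain.
Put 185 MB in memory block 3; 124 MB remain.
Put 185 MB in memory block 4; 327 MB remain.
Put 176 MB in memory block 4; 151 MB remain.
Put 173 MB in memory block 5; 339 MB remain.
Put 173 MB in memory block 5; 166 MB remain.
Put 172 MB in memory block 6; 340 MB remain.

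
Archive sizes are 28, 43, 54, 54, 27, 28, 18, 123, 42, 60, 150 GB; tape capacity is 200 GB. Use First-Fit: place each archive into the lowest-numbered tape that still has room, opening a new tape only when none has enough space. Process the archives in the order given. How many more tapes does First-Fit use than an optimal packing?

0

First-Fit: [28,43,54,54,18] [27,28,123] [42,60] [150] → 4 tapes.
Total size 627 GB; any packing needs at least ⌈627/200⌉ = 4 tapes.
So 4 is already optimal.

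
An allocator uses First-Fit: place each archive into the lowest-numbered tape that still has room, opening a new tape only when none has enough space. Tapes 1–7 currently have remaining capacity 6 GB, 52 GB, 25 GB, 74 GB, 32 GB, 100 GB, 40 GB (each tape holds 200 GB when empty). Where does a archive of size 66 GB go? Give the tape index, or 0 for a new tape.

4

Tapes with room: tape 4 (74 GB), tape 6 (100 GB).
The first with room is tape 4.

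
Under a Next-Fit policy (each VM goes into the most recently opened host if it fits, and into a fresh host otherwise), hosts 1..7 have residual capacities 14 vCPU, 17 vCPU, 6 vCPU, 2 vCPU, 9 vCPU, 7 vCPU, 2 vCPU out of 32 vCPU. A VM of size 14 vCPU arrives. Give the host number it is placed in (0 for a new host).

0

Next-Fit only looks at host 7, which has 2 vCPU free.
14 vCPU does not fit, so a new host is opened.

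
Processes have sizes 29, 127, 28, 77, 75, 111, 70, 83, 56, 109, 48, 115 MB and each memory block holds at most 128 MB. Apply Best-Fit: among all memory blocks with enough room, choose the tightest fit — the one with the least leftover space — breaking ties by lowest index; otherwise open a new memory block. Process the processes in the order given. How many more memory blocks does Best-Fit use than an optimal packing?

1

Best-Fit: [29,28,70] [127] [77,48] [75] [111] [83] [56] [109] [115] → 9 memory blocks.
Total size 928 MB; any packing needs at least ⌈928/128⌉ = 8 memory blocks.
An optimal packing achieves that bound: [127] [115] [111] [109] [83,29] [77,48] [75,28] [70,56] → 8 memory blocks.
Excess: 9 − 8 = 1.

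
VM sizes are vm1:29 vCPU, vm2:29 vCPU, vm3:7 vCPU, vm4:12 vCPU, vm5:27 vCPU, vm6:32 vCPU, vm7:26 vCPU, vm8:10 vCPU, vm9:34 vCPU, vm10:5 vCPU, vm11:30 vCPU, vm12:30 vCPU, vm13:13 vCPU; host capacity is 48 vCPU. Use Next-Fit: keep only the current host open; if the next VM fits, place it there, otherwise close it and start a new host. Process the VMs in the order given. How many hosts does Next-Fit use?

vm1 (29 vCPU) → host 1 (remaining 19 vCPU)
vm2 (29 vCPU) → host 2 (remaining 19 vCPU)
vm3 (7 vCPU) → host 2 (remaining 12 vCPU)
vm4 (12 vCPU) → host 2 (remaining 0 vCPU)
vm5 (27 vCPU) → host 3 (remaining 21 vCPU)
vm6 (32 vCPU) → host 4 (remaining 16 vCPU)
vm7 (26 vCPU) → host 5 (remaining 22 vCPU)
vm8 (10 vCPU) → host 5 (remaining 12 vCPU)
vm9 (34 vCPU) → host 6 (remaining 14 vCPU)
vm10 (5 vCPU) → host 6 (remaining 9 vCPU)
vm11 (30 vCPU) → host 7 (remaining 18 vCPU)
vm12 (30 vCPU) → host 8 (remaining 18 vCPU)
vm13 (13 vCPU) → host 8 (remaining 5 vCPU)
Final hosts: [29] [29,7,12] [27] [32] [26,10] [34,5] [30] [30,13].

8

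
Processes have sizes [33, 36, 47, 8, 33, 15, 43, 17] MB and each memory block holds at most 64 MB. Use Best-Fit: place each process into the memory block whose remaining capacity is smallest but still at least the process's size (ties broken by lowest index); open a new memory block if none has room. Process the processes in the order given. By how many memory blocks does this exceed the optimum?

Best-Fit: [33] [36,15] [47,8] [33] [43,17] → 5 memory blocks.
5 processes exceed 32 MB (half the capacity), and no two of those can share a memory block, so at least 5 memory blocks are needed.
So 5 is already optimal.

0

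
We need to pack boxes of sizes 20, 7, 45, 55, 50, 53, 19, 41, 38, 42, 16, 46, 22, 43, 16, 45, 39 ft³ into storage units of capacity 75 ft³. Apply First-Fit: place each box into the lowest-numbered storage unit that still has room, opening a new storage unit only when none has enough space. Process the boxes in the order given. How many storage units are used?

Put 20 ft³ in storage unit 1; 55 ft³ remain.
Put 7 ft³ in storage unit 1; 48 ft³ remain.
Put 45 ft³ in storage unit 1; 3 ft³ remain.
Put 55 ft³ in storage unit 2; 20 ft³ remain.
Put 50 ft³ in storage unit 3; 25 ft³ remain.
Put 53 ft³ in storage unit 4; 22 ft³ remain.
Put 19 ft³ in storage unit 2; 1 ft³ remain.
Put 41 ft³ in storage unit 5; 34 ft³ remain.
Put 38 ft³ in storage unit 6; 37 ft³ remain.
Put 42 ft³ in storage unit 7; 33 ft³ remain.
Put 16 ft³ in storage unit 3; 9 ft³ remain.
Put 46 ft³ in storage unit 8; 29 ft³ remain.
Put 22 ft³ in storage unit 4; 0 ft³ remain.
Put 43 ft³ in storage unit 9; 32 ft³ remain.
Put 16 ft³ in storage unit 5; 18 ft³ remain.
Put 45 ft³ in storage unit 10; 30 ft³ remain.
Put 39 ft³ in storage unit 11; 36 ft³ remain.
Final storage units: [20,7,45] [55,19] [50,16] [53,22] [41,16] [38] [42] [46] [43] [45] [39].

11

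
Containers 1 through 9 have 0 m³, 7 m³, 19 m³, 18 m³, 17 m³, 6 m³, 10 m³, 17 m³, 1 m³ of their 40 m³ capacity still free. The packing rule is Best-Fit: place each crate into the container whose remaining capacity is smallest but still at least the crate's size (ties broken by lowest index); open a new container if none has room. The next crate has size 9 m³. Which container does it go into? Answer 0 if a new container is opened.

Containers with room: container 3 (19 m³), container 4 (18 m³), container 5 (17 m³), container 7 (10 m³), container 8 (17 m³).
Tightest fit is container 7 with 10 m³ free.

7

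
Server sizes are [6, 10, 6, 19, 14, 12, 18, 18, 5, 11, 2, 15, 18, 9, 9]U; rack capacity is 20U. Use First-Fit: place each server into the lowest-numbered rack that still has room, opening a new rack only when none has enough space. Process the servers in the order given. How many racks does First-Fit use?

rack 1: place 6U, 14U left
rack 1: place 10U, 4U left
rack 2: place 6U, 14U left
rack 3: place 19U, 1U left
rack 2: place 14U, 0U left
rack 4: place 12U, 8U left
rack 5: place 18U, 2U left
rack 6: place 18U, 2U left
rack 4: place 5U, 3U left
rack 7: place 11U, 9U left
rack 1: place 2U, 2U left
rack 8: place 15U, 5U left
rack 9: place 18U, 2U left
rack 7: place 9U, 0U left
rack 10: place 9U, 11U left
Final racks: [6,10,2] [6,14] [19] [12,5] [18] [18] [11,9] [15] [18] [9].

10 racks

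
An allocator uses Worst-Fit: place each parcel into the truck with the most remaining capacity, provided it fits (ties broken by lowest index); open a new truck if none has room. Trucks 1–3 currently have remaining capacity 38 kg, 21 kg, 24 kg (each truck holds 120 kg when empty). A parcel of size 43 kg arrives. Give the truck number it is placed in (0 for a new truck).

0

No truck has ≥ 43 kg free, so a new truck is opened.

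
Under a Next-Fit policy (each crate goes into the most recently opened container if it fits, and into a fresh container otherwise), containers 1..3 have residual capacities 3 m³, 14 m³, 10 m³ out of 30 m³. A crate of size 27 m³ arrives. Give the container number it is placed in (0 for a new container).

Next-Fit only looks at container 3, which has 10 m³ free.
27 m³ does not fit, so a new container is opened.

0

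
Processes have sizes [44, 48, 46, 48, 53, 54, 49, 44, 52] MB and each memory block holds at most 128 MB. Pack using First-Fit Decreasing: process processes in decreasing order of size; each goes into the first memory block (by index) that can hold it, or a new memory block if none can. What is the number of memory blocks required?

5

Sorted descending: 54, 53, 52, 49, 48, 48, 46, 44, 44.
memory block 1: place 54 MB, 74 MB left
memory block 1: place 53 MB, 21 MB left
memory block 2: place 52 MB, 76 MB left
memory block 2: place 49 MB, 27 MB left
memory block 3: place 48 MB, 80 MB left
memory block 3: place 48 MB, 32 MB left
memory block 4: place 46 MB, 82 MB left
memory block 4: place 44 MB, 38 MB left
memory block 5: place 44 MB, 84 MB left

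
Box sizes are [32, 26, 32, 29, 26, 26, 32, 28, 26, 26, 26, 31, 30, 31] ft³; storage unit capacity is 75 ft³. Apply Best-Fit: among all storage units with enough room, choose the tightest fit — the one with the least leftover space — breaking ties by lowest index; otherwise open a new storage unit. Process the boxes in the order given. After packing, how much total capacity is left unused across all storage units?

Put 32 ft³ in storage unit 1; 43 ft³ remain.
Put 26 ft³ in storage unit 1; 17 ft³ remain.
Put 32 ft³ in storage unit 2; 43 ft³ remain.
Put 29 ft³ in storage unit 2; 14 ft³ remain.
Put 26 ft³ in storage unit 3; 49 ft³ remain.
Put 26 ft³ in storage unit 3; 23 ft³ remain.
Put 32 ft³ in storage unit 4; 43 ft³ remain.
Put 28 ft³ in storage unit 4; 15 ft³ remain.
Put 26 ft³ in storage unit 5; 49 ft³ remain.
Put 26 ft³ in storage unit 5; 23 ft³ remain.
Put 26 ft³ in storage unit 6; 49 ft³ remain.
Put 31 ft³ in storage unit 6; 18 ft³ remain.
Put 30 ft³ in storage unit 7; 45 ft³ remain.
Put 31 ft³ in storage unit 7; 14 ft³ remain.
7 storage units × 75 ft³ = 525 ft³; used 401 ft³; unused 124 ft³.

124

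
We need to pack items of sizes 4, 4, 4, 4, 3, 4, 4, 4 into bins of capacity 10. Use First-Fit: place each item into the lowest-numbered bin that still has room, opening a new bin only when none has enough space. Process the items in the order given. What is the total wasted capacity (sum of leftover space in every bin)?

9

bin 1: place 4, 6 left
bin 1: place 4, 2 left
bin 2: place 4, 6 left
bin 2: place 4, 2 left
bin 3: place 3, 7 left
bin 3: place 4, 3 left
bin 4: place 4, 6 left
bin 4: place 4, 2 left
4 bins × 10 = 40; used 31; unused 9.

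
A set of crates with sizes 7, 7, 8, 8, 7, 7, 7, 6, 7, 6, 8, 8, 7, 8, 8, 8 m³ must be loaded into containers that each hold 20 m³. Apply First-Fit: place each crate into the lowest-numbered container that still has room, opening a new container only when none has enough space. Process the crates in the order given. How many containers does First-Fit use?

Put 7 m³ in container 1; 13 m³ remain.
Put 7 m³ in container 1; 6 m³ remain.
Put 8 m³ in container 2; 12 m³ remain.
Put 8 m³ in container 2; 4 m³ remain.
Put 7 m³ in container 3; 13 m³ remain.
Put 7 m³ in container 3; 6 m³ remain.
Put 7 m³ in container 4; 13 m³ remain.
Put 6 m³ in container 1; 0 m³ remain.
Put 7 m³ in container 4; 6 m³ remain.
Put 6 m³ in container 3; 0 m³ remain.
Put 8 m³ in container 5; 12 m³ remain.
Put 8 m³ in container 5; 4 m³ remain.
Put 7 m³ in container 6; 13 m³ remain.
Put 8 m³ in container 6; 5 m³ remain.
Put 8 m³ in container 7; 12 m³ remain.
Put 8 m³ in container 7; 4 m³ remain.
Final containers: [7,7,6] [8,8] [7,7,6] [7,7] [8,8] [7,8] [8,8].

7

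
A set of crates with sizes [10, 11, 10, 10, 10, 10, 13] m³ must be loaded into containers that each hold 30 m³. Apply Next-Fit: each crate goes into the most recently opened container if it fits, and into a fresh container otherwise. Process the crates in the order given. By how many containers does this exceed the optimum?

Next-Fit: [10,11] [10,10,10] [10,13] → 3 containers.
Total size 74 m³; any packing needs at least ⌈74/30⌉ = 3 containers.
So 3 is already optimal.

0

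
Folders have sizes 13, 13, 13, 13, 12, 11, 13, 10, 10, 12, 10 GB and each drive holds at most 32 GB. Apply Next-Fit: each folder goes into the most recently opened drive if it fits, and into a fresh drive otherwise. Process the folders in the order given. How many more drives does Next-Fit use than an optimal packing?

0

Next-Fit: [13,13] [13,13] [12,11] [13,10] [10,12,10] → 5 drives.
Total size 130 GB; any packing needs at least ⌈130/32⌉ = 5 drives.
So 5 is already optimal.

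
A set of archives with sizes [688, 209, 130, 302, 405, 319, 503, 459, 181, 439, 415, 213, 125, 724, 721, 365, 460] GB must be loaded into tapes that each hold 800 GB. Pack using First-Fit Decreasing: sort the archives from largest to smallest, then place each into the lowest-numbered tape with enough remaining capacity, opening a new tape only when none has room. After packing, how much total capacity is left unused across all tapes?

542

Sorted descending: 724, 721, 688, 503, 460, 459, 439, 415, 405, 365, 319, 302, 213, 209, 181, 130, 125.
tape 1: place 724 GB, 76 GB left
tape 2: place 721 GB, 79 GB left
tape 3: place 688 GB, 112 GB left
tape 4: place 503 GB, 297 GB left
tape 5: place 460 GB, 340 GB left
tape 6: place 459 GB, 341 GB left
tape 7: place 439 GB, 361 GB left
tape 8: place 415 GB, 385 GB left
tape 9: place 405 GB, 395 GB left
tape 8: place 365 GB, 20 GB left
tape 5: place 319 GB, 21 GB left
tape 6: place 302 GB, 39 GB left
tape 4: place 213 GB, 84 GB left
tape 7: place 209 GB, 152 GB left
tape 9: place 181 GB, 214 GB left
tape 7: place 130 GB, 22 GB left
tape 9: place 125 GB, 89 GB left
9 tapes × 800 GB = 7200 GB; used 6658 GB; unused 542 GB.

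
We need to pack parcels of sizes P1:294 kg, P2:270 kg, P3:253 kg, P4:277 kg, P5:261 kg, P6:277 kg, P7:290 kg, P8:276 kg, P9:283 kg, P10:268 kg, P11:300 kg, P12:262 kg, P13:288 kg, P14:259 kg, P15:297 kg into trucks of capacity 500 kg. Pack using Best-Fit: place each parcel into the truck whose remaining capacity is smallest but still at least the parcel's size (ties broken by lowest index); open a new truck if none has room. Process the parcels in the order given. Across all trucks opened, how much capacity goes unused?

3345

P1 (294 kg) → truck 1 (remaining 206 kg)
P2 (270 kg) → truck 2 (remaining 230 kg)
P3 (253 kg) → truck 3 (remaining 247 kg)
P4 (277 kg) → truck 4 (remaining 223 kg)
P5 (261 kg) → truck 5 (remaining 239 kg)
P6 (277 kg) → truck 6 (remaining 223 kg)
P7 (290 kg) → truck 7 (remaining 210 kg)
P8 (276 kg) → truck 8 (remaining 224 kg)
P9 (283 kg) → truck 9 (remaining 217 kg)
P10 (268 kg) → truck 10 (remaining 232 kg)
P11 (300 kg) → truck 11 (remaining 200 kg)
P12 (262 kg) → truck 12 (remaining 238 kg)
P13 (288 kg) → truck 13 (remaining 212 kg)
P14 (259 kg) → truck 14 (remaining 241 kg)
P15 (297 kg) → truck 15 (remaining 203 kg)
15 trucks × 500 kg = 7500 kg; used 4155 kg; unused 3345 kg.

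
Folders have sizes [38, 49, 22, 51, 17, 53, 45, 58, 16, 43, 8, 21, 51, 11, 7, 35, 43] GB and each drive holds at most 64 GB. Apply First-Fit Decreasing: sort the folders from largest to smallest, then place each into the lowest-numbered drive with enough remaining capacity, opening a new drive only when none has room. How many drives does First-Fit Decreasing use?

Sorted descending: 58, 53, 51, 51, 49, 45, 43, 43, 38, 35, 22, 21, 17, 16, 11, 8, 7.
Put 58 GB in drive 1; 6 GB remain.
Put 53 GB in drive 2; 11 GB remain.
Put 51 GB in drive 3; 13 GB remain.
Put 51 GB in drive 4; 13 GB remain.
Put 49 GB in drive 5; 15 GB remain.
Put 45 GB in drive 6; 19 GB remain.
Put 43 GB in drive 7; 21 GB remain.
Put 43 GB in drive 8; 21 GB remain.
Put 38 GB in drive 9; 26 GB remain.
Put 35 GB in drive 10; 29 GB remain.
Put 22 GB in drive 9; 4 GB remain.
Put 21 GB in drive 7; 0 GB remain.
Put 17 GB in drive 6; 2 GB remain.
Put 16 GB in drive 8; 5 GB remain.
Put 11 GB in drive 2; 0 GB remain.
Put 8 GB in drive 3; 5 GB remain.
Put 7 GB in drive 4; 6 GB remain.
Final drives: [58] [53,11] [51,8] [51,7] [49] [45,17] [43,21] [43,16] [38,22] [35].

10 drives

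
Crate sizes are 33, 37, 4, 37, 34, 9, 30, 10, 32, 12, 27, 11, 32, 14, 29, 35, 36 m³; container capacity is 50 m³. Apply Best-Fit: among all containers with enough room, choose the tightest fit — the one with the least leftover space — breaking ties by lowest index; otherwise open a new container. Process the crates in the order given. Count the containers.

Put 33 m³ in container 1; 17 m³ remain.
Put 37 m³ in container 2; 13 m³ remain.
Put 4 m³ in container 2; 9 m³ remain.
Put 37 m³ in container 3; 13 m³ remain.
Put 34 m³ in container 4; 16 m³ remain.
Put 9 m³ in container 2; 0 m³ remain.
Put 30 m³ in container 5; 20 m³ remain.
Put 10 m³ in container 3; 3 m³ remain.
Put 32 m³ in container 6; 18 m³ remain.
Put 12 m³ in container 4; 4 m³ remain.
Put 27 m³ in container 7; 23 m³ remain.
Put 11 m³ in container 1; 6 m³ remain.
Put 32 m³ in container 8; 18 m³ remain.
Put 14 m³ in container 6; 4 m³ remain.
Put 29 m³ in container 9; 21 m³ remain.
Put 35 m³ in container 10; 15 m³ remain.
Put 36 m³ in container 11; 14 m³ remain.
Final containers: [33,11] [37,4,9] [37,10] [34,12] [30] [32,14] [27] [32] [29] [35] [36].

11 containers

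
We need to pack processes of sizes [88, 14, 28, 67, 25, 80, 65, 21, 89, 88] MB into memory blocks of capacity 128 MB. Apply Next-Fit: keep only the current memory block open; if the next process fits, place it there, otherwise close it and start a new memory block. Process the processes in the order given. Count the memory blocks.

memory block 1: place 88 MB, 40 MB left
memory block 1: place 14 MB, 26 MB left
memory block 2: place 28 MB, 100 MB left
memory block 2: place 67 MB, 33 MB left
memory block 2: place 25 MB, 8 MB left
memory block 3: place 80 MB, 48 MB left
memory block 4: place 65 MB, 63 MB left
memory block 4: place 21 MB, 42 MB left
memory block 5: place 89 MB, 39 MB left
memory block 6: place 88 MB, 40 MB left

6 memory blocks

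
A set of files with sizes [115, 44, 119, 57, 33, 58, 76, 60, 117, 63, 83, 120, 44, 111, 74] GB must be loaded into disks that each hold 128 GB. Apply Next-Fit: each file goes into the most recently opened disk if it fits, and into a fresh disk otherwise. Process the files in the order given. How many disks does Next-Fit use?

14 disks

Put 115 GB in disk 1; 13 GB remain.
Put 44 GB in disk 2; 84 GB remain.
Put 119 GB in disk 3; 9 GB remain.
Put 57 GB in disk 4; 71 GB remain.
Put 33 GB in disk 4; 38 GB remain.
Put 58 GB in disk 5; 70 GB remain.
Put 76 GB in disk 6; 52 GB remain.
Put 60 GB in disk 7; 68 GB remain.
Put 117 GB in disk 8; 11 GB remain.
Put 63 GB in disk 9; 65 GB remain.
Put 83 GB in disk 10; 45 GB remain.
Put 120 GB in disk 11; 8 GB remain.
Put 44 GB in disk 12; 84 GB remain.
Put 111 GB in disk 13; 17 GB remain.
Put 74 GB in disk 14; 54 GB remain.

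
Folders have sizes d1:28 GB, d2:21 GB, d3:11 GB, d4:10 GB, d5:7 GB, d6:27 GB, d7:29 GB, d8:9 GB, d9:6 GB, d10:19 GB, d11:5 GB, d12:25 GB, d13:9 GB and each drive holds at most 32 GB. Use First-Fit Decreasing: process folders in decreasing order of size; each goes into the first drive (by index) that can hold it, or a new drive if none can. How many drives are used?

7

Sorted descending: 29, 28, 27, 25, 21, 19, 11, 10, 9, 9, 7, 6, 5.
Put 29 GB in drive 1; 3 GB remain.
Put 28 GB in drive 2; 4 GB remain.
Put 27 GB in drive 3; 5 GB remain.
Put 25 GB in drive 4; 7 GB remain.
Put 21 GB in drive 5; 11 GB remain.
Put 19 GB in drive 6; 13 GB remain.
Put 11 GB in drive 5; 0 GB remain.
Put 10 GB in drive 6; 3 GB remain.
Put 9 GB in drive 7; 23 GB remain.
Put 9 GB in drive 7; 14 GB remain.
Put 7 GB in drive 4; 0 GB remain.
Put 6 GB in drive 7; 8 GB remain.
Put 5 GB in drive 3; 0 GB remain.
Final drives: [29] [28] [27,5] [25,7] [21,11] [19,10] [9,9,6].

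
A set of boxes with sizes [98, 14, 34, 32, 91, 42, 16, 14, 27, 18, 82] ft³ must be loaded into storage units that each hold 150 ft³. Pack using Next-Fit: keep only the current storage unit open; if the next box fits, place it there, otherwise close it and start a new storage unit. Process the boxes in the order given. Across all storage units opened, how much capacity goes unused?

132

98 ft³ → storage unit 1 (remaining 52 ft³)
14 ft³ → storage unit 1 (remaining 38 ft³)
34 ft³ → storage unit 1 (remaining 4 ft³)
32 ft³ → storage unit 2 (remaining 118 ft³)
91 ft³ → storage unit 2 (remaining 27 ft³)
42 ft³ → storage unit 3 (remaining 108 ft³)
16 ft³ → storage unit 3 (remaining 92 ft³)
14 ft³ → storage unit 3 (remaining 78 ft³)
27 ft³ → storage unit 3 (remaining 51 ft³)
18 ft³ → storage unit 3 (remaining 33 ft³)
82 ft³ → storage unit 4 (remaining 68 ft³)
4 storage units × 150 ft³ = 600 ft³; used 468 ft³; unused 132 ft³.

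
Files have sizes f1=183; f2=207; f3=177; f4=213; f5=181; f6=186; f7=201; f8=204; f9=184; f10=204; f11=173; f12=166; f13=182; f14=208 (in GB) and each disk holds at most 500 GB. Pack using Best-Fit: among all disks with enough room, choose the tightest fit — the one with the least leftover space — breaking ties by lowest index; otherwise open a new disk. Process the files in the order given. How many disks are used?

Put f1 (183 GB) in disk 1; 317 GB remain.
Put f2 (207 GB) in disk 1; 110 GB remain.
Put f3 (177 GB) in disk 2; 323 GB remain.
Put f4 (213 GB) in disk 2; 110 GB remain.
Put f5 (181 GB) in disk 3; 319 GB remain.
Put f6 (186 GB) in disk 3; 133 GB remain.
Put f7 (201 GB) in disk 4; 299 GB remain.
Put f8 (204 GB) in disk 4; 95 GB remain.
Put f9 (184 GB) in disk 5; 316 GB remain.
Put f10 (204 GB) in disk 5; 112 GB remain.
Put f11 (173 GB) in disk 6; 327 GB remain.
Put f12 (166 GB) in disk 6; 161 GB remain.
Put f13 (182 GB) in disk 7; 318 GB remain.
Put f14 (208 GB) in disk 7; 110 GB remain.
Final disks: [183,207] [177,213] [181,186] [201,204] [184,204] [173,166] [182,208].

7 disks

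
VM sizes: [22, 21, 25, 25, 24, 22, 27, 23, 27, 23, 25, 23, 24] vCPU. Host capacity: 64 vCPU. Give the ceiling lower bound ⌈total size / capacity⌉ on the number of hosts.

5 hosts

Total size = 22 + 21 + 25 + 25 + 24 + 22 + 27 + 23 + 27 + 23 + 25 + 23 + 24 = 311 vCPU.
⌈311 / 64⌉ = 5.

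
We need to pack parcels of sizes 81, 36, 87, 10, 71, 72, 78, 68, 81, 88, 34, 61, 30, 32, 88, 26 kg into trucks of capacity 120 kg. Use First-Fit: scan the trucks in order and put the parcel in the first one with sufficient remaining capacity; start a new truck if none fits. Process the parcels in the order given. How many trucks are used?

10

Put 81 kg in truck 1; 39 kg remain.
Put 36 kg in truck 1; 3 kg remain.
Put 87 kg in truck 2; 33 kg remain.
Put 10 kg in truck 2; 23 kg remain.
Put 71 kg in truck 3; 49 kg remain.
Put 72 kg in truck 4; 48 kg remain.
Put 78 kg in truck 5; 42 kg remain.
Put 68 kg in truck 6; 52 kg remain.
Put 81 kg in truck 7; 39 kg remain.
Put 88 kg in truck 8; 32 kg remain.
Put 34 kg in truck 3; 15 kg remain.
Put 61 kg in truck 9; 59 kg remain.
Put 30 kg in truck 4; 18 kg remain.
Put 32 kg in truck 5; 10 kg remain.
Put 88 kg in truck 10; 32 kg remain.
Put 26 kg in truck 6; 26 kg remain.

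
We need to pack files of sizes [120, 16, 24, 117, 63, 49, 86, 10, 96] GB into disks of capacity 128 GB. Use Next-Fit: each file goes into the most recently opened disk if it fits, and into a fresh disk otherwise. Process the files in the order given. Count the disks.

120 GB → disk 1 (remaining 8 GB)
16 GB → disk 2 (remaining 112 GB)
24 GB → disk 2 (remaining 88 GB)
117 GB → disk 3 (remaining 11 GB)
63 GB → disk 4 (remaining 65 GB)
49 GB → disk 4 (remaining 16 GB)
86 GB → disk 5 (remaining 42 GB)
10 GB → disk 5 (remaining 32 GB)
96 GB → disk 6 (remaining 32 GB)

6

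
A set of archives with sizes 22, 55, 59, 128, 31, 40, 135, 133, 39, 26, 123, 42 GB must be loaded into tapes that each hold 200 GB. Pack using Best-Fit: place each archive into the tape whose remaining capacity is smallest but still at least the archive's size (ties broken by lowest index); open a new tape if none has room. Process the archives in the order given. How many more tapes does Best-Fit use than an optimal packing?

0

Best-Fit: [22,55,59,31] [128,40] [135,39,26] [133,42] [123] → 5 tapes.
Total size 833 GB; any packing needs at least ⌈833/200⌉ = 5 tapes.
So 5 is already optimal.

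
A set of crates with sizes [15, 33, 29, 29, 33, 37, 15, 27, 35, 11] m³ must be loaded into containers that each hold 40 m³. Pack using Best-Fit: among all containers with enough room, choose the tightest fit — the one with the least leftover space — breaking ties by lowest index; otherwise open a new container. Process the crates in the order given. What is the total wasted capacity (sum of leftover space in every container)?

15 m³ → container 1 (remaining 25 m³)
33 m³ → container 2 (remaining 7 m³)
29 m³ → container 3 (remaining 11 m³)
29 m³ → container 4 (remaining 11 m³)
33 m³ → container 5 (remaining 7 m³)
37 m³ → container 6 (remaining 3 m³)
15 m³ → container 1 (remaining 10 m³)
27 m³ → container 7 (remaining 13 m³)
35 m³ → container 8 (remaining 5 m³)
11 m³ → container 3 (remaining 0 m³)
8 containers × 40 m³ = 320 m³; used 264 m³; unused 56 m³.

56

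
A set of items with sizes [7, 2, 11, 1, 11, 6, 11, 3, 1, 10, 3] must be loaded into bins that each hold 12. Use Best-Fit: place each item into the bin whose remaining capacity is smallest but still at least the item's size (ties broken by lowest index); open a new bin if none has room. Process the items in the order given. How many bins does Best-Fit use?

7 → bin 1 (remaining 5)
2 → bin 1 (remaining 3)
11 → bin 2 (remaining 1)
1 → bin 2 (remaining 0)
11 → bin 3 (remaining 1)
6 → bin 4 (remaining 6)
11 → bin 5 (remaining 1)
3 → bin 1 (remaining 0)
1 → bin 3 (remaining 0)
10 → bin 6 (remaining 2)
3 → bin 4 (remaining 3)
Final bins: [7,2,3] [11,1] [11,1] [6,3] [11] [10].

6 bins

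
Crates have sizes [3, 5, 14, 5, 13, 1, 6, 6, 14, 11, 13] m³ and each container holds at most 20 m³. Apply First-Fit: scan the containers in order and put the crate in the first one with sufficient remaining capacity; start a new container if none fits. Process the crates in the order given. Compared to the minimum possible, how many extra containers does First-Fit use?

1

First-Fit: [3,5,5,1,6] [14,6] [13] [14] [11] [13] → 6 containers.
Total size 91 m³; any packing needs at least ⌈91/20⌉ = 5 containers.
An optimal packing achieves that bound: [14,6] [14,6] [13,5,1] [13,5] [11,3] → 5 containers.
Excess: 6 − 5 = 1.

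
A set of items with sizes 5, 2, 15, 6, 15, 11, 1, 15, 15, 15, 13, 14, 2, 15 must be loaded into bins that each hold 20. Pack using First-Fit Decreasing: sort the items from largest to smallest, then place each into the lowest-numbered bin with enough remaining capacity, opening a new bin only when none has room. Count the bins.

Sorted descending: 15, 15, 15, 15, 15, 15, 14, 13, 11, 6, 5, 2, 2, 1.
15 → bin 1 (remaining 5)
15 → bin 2 (remaining 5)
15 → bin 3 (remaining 5)
15 → bin 4 (remaining 5)
15 → bin 5 (remaining 5)
15 → bin 6 (remaining 5)
14 → bin 7 (remaining 6)
13 → bin 8 (remaining 7)
11 → bin 9 (remaining 9)
6 → bin 7 (remaining 0)
5 → bin 1 (remaining 0)
2 → bin 2 (remaining 3)
2 → bin 2 (remaining 1)
1 → bin 2 (remaining 0)

9 bins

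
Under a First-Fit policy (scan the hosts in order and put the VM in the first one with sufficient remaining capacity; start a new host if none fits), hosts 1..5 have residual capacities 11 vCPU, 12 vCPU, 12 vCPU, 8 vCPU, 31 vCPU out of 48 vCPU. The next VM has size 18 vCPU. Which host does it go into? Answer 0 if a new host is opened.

Hosts with room: host 5 (31 vCPU).
The first with room is host 5.

5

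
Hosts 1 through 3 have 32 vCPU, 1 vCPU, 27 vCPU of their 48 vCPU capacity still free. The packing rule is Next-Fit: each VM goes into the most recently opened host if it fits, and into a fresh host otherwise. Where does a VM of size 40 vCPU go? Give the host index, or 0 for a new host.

0

Next-Fit only looks at host 3, which has 27 vCPU free.
40 vCPU does not fit, so a new host is opened.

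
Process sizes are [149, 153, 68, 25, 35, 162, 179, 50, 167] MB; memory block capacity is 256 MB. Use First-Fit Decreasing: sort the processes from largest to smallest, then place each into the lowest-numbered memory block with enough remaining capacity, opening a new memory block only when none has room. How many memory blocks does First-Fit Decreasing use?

Sorted descending: 179, 167, 162, 153, 149, 68, 50, 35, 25.
179 MB → memory block 1 (remaining 77 MB)
167 MB → memory block 2 (remaining 89 MB)
162 MB → memory block 3 (remaining 94 MB)
153 MB → memory block 4 (remaining 103 MB)
149 MB → memory block 5 (remaining 107 MB)
68 MB → memory block 1 (remaining 9 MB)
50 MB → memory block 2 (remaining 39 MB)
35 MB → memory block 2 (remaining 4 MB)
25 MB → memory block 3 (remaining 69 MB)
Final memory blocks: [179,68] [167,50,35] [162,25] [153] [149].

5 memory blocks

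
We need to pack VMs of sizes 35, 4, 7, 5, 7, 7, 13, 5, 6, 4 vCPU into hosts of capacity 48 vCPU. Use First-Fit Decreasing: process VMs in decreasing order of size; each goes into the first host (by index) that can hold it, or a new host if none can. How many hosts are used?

2

Sorted descending: 35, 13, 7, 7, 7, 6, 5, 5, 4, 4.
Put 35 vCPU in host 1; 13 vCPU remain.
Put 13 vCPU in host 1; 0 vCPU remain.
Put 7 vCPU in host 2; 41 vCPU remain.
Put 7 vCPU in host 2; 34 vCPU remain.
Put 7 vCPU in host 2; 27 vCPU remain.
Put 6 vCPU in host 2; 21 vCPU remain.
Put 5 vCPU in host 2; 16 vCPU remain.
Put 5 vCPU in host 2; 11 vCPU remain.
Put 4 vCPU in host 2; 7 vCPU remain.
Put 4 vCPU in host 2; 3 vCPU remain.
Final hosts: [35,13] [7,7,7,6,5,5,4,4].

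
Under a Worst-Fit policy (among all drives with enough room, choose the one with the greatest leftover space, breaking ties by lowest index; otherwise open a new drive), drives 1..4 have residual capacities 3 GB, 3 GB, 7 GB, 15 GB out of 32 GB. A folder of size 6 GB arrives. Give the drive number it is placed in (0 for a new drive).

4

Drives with room: drive 3 (7 GB), drive 4 (15 GB).
Most room is drive 4 with 15 GB free.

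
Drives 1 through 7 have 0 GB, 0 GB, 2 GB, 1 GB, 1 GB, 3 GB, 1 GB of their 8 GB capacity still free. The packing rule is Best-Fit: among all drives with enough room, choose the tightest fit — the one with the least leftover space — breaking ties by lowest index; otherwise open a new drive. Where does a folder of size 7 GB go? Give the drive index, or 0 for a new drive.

No drive has ≥ 7 GB free, so a new drive is opened.

0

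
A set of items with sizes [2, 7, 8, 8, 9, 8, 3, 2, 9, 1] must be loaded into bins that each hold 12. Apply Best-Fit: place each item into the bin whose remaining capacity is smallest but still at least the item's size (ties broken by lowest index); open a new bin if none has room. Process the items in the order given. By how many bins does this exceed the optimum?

Best-Fit: [2,7,3] [8] [8] [9,2,1] [8] [9] → 6 bins.
6 items exceed 6 (half the capacity), and no two of those can share a bin, so at least 6 bins are needed.
So 6 is already optimal.

0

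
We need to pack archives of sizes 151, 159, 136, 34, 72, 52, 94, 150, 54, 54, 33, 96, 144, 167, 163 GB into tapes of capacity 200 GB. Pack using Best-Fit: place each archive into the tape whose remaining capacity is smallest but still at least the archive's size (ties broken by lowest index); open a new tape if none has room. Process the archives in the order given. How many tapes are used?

Put 151 GB in tape 1; 49 GB remain.
Put 159 GB in tape 2; 41 GB remain.
Put 136 GB in tape 3; 64 GB remain.
Put 34 GB in tape 2; 7 GB remain.
Put 72 GB in tape 4; 128 GB remain.
Put 52 GB in tape 3; 12 GB remain.
Put 94 GB in tape 4; 34 GB remain.
Put 150 GB in tape 5; 50 GB remain.
Put 54 GB in tape 6; 146 GB remain.
Put 54 GB in tape 6; 92 GB remain.
Put 33 GB in tape 4; 1 GB remain.
Put 96 GB in tape 7; 104 GB remain.
Put 144 GB in tape 8; 56 GB remain.
Put 167 GB in tape 9; 33 GB remain.
Put 163 GB in tape 10; 37 GB remain.

10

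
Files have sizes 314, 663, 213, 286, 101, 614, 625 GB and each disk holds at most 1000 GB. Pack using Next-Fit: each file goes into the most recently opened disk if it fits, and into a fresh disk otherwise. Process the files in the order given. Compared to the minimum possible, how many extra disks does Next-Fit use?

Next-Fit: [314,663] [213,286,101] [614] [625] → 4 disks.
Total size 2816 GB; any packing needs at least ⌈2816/1000⌉ = 3 disks.
An optimal packing achieves that bound: [663,314] [625,286] [614,213,101] → 3 disks.
Excess: 4 − 3 = 1.

1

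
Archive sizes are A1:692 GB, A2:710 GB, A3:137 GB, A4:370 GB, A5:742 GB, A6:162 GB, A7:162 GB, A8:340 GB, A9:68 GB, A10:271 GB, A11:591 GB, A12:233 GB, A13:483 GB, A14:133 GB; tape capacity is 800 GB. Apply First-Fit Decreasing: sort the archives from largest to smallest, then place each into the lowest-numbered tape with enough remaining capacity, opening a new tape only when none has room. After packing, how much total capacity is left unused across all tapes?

506

Sorted descending: 742, 710, 692, 591, 483, 370, 340, 271, 233, 162, 162, 137, 133, 68.
Put 742 GB in tape 1; 58 GB remain.
Put 710 GB in tape 2; 90 GB remain.
Put 692 GB in tape 3; 108 GB remain.
Put 591 GB in tape 4; 209 GB remain.
Put 483 GB in tape 5; 317 GB remain.
Put 370 GB in tape 6; 430 GB remain.
Put 340 GB in tape 6; 90 GB remain.
Put 271 GB in tape 5; 46 GB remain.
Put 233 GB in tape 7; 567 GB remain.
Put 162 GB in tape 4; 47 GB remain.
Put 162 GB in tape 7; 405 GB remain.
Put 137 GB in tape 7; 268 GB remain.
Put 133 GB in tape 7; 135 GB remain.
Put 68 GB in tape 2; 22 GB remain.
7 tapes × 800 GB = 5600 GB; used 5094 GB; unused 506 GB.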